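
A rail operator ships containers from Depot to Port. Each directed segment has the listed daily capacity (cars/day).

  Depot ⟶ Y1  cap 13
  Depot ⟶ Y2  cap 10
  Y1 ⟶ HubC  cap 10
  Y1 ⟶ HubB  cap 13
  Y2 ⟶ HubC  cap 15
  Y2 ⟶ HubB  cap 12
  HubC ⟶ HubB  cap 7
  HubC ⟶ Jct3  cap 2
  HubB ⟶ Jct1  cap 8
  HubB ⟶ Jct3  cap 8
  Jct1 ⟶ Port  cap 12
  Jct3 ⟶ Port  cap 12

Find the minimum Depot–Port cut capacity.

Augment Depot→Y1→HubC→Jct3→Port: bottleneck 2, flow now 2.
Augment Depot→Y1→HubB→Jct1→Port: bottleneck 8, flow now 10.
Augment Depot→Y1→HubB→Jct3→Port: bottleneck 3, flow now 13.
Augment Depot→Y2→HubB→Jct3→Port: bottleneck 5, flow now 18.
No augmenting path remains; maximum flow = 18.
By max-flow min-cut, the minimum cut capacity equals the max flow.
In the residual graph, reachable from Depot: {Depot, Y1, Y2, HubC, HubB}.
Min-cut edges: HubC→Jct3 (2), HubB→Jct1 (8), HubB→Jct3 (8); capacity 2 + 8 + 8 = 18.

18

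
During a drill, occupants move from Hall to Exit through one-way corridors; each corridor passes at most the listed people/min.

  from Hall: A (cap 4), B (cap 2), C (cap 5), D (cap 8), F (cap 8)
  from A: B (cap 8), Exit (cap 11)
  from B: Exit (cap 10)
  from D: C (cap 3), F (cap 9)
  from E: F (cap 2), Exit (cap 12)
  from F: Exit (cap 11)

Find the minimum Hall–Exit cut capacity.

17

Augment Hall→A→Exit: bottleneck 4, flow now 4.
Augment Hall→B→Exit: bottleneck 2, flow now 6.
Augment Hall→F→Exit: bottleneck 8, flow now 14.
Augment Hall→D→F→Exit: bottleneck 3, flow now 17.
No augmenting path remains; maximum flow = 17.
By max-flow min-cut, the minimum cut capacity equals the max flow.
In the residual graph, reachable from Hall: {Hall, C, D, F}.
Min-cut edges: Hall→A (4), Hall→B (2), F→Exit (11); capacity 4 + 2 + 11 = 17.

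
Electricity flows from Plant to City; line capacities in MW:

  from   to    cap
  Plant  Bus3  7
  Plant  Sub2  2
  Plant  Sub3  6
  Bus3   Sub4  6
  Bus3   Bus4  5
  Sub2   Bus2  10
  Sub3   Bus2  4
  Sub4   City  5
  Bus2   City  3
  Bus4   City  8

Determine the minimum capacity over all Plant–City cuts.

10

Augment Plant→Bus3→Sub4→City: bottleneck 5, flow now 5.
Augment Plant→Bus3→Bus4→City: bottleneck 2, flow now 7.
Augment Plant→Sub2→Bus2→City: bottleneck 2, flow now 9.
Augment Plant→Sub3→Bus2→City: bottleneck 1, flow now 10.
No augmenting path remains; maximum flow = 10.
By max-flow min-cut, the minimum cut capacity equals the max flow.
In the residual graph, reachable from Plant: {Plant, Sub2, Sub3, Bus2}.
Min-cut edges: Plant→Bus3 (7), Bus2→City (3); capacity 7 + 3 = 10.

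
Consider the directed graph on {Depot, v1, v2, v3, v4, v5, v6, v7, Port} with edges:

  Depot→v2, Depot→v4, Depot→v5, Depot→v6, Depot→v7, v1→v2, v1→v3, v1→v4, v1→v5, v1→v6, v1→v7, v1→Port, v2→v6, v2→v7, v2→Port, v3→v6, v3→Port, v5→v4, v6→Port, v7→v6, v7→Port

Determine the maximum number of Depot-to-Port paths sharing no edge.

Assign every edge capacity 1; by Menger, the answer equals the max flow.
Path Depot→v2→Port (+1); total 1.
Path Depot→v6→Port (+1); total 2.
Path Depot→v7→Port (+1); total 3.
No residual Depot→Port path; max flow = 3.
Certifying cut of size 3: {Depot→v2, Depot→v6, Depot→v7}.

3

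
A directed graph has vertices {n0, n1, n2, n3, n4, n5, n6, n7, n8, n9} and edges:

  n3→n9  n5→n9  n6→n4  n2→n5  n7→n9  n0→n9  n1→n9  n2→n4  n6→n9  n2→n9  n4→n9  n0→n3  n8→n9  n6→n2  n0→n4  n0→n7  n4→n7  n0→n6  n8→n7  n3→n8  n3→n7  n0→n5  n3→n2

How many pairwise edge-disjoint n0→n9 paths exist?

Assign every edge capacity 1; by Menger, the answer equals the max flow.
Path n0→n9 (+1); total 1.
Path n0→n3→n9 (+1); total 2.
Path n0→n4→n9 (+1); total 3.
Path n0→n5→n9 (+1); total 4.
Path n0→n6→n9 (+1); total 5.
Path n0→n7→n9 (+1); total 6.
No residual n0→n9 path; max flow = 6.
Certifying cut of size 6: {n0→n3, n0→n4, n0→n5, n0→n6, n0→n7, n0→n9}.

6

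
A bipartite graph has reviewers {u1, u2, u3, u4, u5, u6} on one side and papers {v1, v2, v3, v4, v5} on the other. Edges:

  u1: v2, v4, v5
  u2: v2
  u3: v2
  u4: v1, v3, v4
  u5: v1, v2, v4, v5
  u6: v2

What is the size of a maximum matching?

4

Unit-capacity flow: source→left, listed edges, right→sink; max matching = max flow.
Augmenting path u1→v2 (+1); matched 1.
Augmenting path u4→v1 (+1); matched 2.
Augmenting path u5→v4 (+1); matched 3.
Augmenting path u2→v2→u1→v5 (+1); matched 4.
No augmenting path remains; maximum matching = 4.
König certificate: {u1, u4, u5, v2} is a vertex cover of size 4 (every listed pair touches it), so no matching can be larger.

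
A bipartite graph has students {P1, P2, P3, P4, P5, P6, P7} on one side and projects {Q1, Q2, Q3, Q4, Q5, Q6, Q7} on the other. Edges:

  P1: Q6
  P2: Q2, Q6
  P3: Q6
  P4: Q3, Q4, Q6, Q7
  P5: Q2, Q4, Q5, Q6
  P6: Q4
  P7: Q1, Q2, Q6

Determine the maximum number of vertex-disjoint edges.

Unit-capacity flow: source→left, listed edges, right→sink; max matching = max flow.
Augmenting path P1→Q6 (+1); matched 1.
Augmenting path P2→Q2 (+1); matched 2.
Augmenting path P4→Q3 (+1); matched 3.
Augmenting path P5→Q4 (+1); matched 4.
Augmenting path P7→Q1 (+1); matched 5.
Augmenting path P6→Q4→P5→Q5 (+1); matched 6.
No augmenting path remains; maximum matching = 6.
König certificate: {P2, P4, P5, P6, P7, Q6} is a vertex cover of size 6 (every listed pair touches it), so no matching can be larger.

6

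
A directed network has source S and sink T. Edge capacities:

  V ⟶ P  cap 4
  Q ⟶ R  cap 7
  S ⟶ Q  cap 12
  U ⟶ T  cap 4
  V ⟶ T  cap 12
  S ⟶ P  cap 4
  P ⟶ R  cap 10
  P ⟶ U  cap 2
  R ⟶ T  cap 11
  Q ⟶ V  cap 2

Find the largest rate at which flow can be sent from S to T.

Augment S→P→R→T: bottleneck 4, flow now 4.
Augment S→Q→R→T: bottleneck 7, flow now 11.
Augment S→Q→V→T: bottleneck 2, flow now 13.
No augmenting path remains; maximum flow = 13.
In the residual graph, reachable from S: {S, Q}.
Min-cut edges: S→P (4), Q→R (7), Q→V (2); capacity 4 + 7 + 2 = 13.
This cut is saturated, so no flow can exceed 13.

13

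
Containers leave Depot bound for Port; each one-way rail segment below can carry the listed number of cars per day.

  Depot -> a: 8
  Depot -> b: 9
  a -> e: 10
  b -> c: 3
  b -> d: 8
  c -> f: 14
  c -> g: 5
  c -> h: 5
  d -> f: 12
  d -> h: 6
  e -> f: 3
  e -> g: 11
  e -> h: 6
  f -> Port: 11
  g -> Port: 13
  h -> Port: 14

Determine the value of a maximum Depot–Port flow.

17

Augment Depot→a→e→f→Port: bottleneck 3, flow now 3.
Augment Depot→a→e→g→Port: bottleneck 5, flow now 8.
Augment Depot→b→c→f→Port: bottleneck 3, flow now 11.
Augment Depot→b→d→f→Port: bottleneck 5, flow now 16.
Augment Depot→b→d→h→Port: bottleneck 1, flow now 17.
No augmenting path remains; maximum flow = 17.
In the residual graph, reachable from Depot: {Depot}.
Min-cut edges: Depot→a (8), Depot→b (9); capacity 8 + 9 = 17.
This cut is saturated, so no flow can exceed 17.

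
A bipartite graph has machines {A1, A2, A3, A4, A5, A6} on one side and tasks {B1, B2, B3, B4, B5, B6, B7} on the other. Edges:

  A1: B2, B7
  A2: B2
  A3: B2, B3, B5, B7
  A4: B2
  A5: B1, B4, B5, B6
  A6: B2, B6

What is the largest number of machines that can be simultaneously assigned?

Unit-capacity flow: source→left, listed edges, right→sink; max matching = max flow.
Augmenting path A1→B2 (+1); matched 1.
Augmenting path A3→B3 (+1); matched 2.
Augmenting path A5→B1 (+1); matched 3.
Augmenting path A6→B6 (+1); matched 4.
Augmenting path A2→B2→A1→B7 (+1); matched 5.
No augmenting path remains; maximum matching = 5.
König certificate: {A1, A3, A5, A6, B2} is a vertex cover of size 5 (every listed pair touches it), so no matching can be larger.

5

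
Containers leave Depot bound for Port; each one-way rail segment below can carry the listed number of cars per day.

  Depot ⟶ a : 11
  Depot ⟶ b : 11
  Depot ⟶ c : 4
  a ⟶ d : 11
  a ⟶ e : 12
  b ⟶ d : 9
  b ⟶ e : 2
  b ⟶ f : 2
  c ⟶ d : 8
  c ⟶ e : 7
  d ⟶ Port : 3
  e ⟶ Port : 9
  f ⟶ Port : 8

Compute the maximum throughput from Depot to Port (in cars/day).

Augment Depot→a→d→Port: bottleneck 3, flow now 3.
Augment Depot→a→e→Port: bottleneck 8, flow now 11.
Augment Depot→b→e→Port: bottleneck 1, flow now 12.
Augment Depot→b→f→Port: bottleneck 2, flow now 14.
No augmenting path remains; maximum flow = 14.
In the residual graph, reachable from Depot: {Depot, a, b, c, d, e}.
Min-cut edges: b→f (2), d→Port (3), e→Port (9); capacity 2 + 3 + 9 = 14.
This cut is saturated, so no flow can exceed 14.

14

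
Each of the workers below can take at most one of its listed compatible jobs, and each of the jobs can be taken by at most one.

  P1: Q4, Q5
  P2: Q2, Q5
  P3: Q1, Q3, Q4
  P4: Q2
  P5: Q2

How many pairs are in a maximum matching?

4

Unit-capacity flow: source→left, listed edges, right→sink; max matching = max flow.
Augmenting path P1→Q4 (+1); matched 1.
Augmenting path P2→Q2 (+1); matched 2.
Augmenting path P3→Q1 (+1); matched 3.
Augmenting path P4→Q2→P2→Q5 (+1); matched 4.
No augmenting path remains; maximum matching = 4.
König certificate: {P1, P2, P3, Q2} is a vertex cover of size 4 (every listed pair touches it), so no matching can be larger.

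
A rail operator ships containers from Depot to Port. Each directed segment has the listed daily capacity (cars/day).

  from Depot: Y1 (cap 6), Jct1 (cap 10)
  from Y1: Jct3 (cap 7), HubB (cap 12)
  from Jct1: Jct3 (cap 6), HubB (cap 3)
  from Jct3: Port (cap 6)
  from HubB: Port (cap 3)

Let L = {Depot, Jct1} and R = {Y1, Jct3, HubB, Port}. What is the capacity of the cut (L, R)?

Edges leaving {Depot, Jct1}: Depot→Y1 (6), Jct1→Jct3 (6), Jct1→HubB (3).
Cut capacity = 6 + 6 + 3 = 15.

15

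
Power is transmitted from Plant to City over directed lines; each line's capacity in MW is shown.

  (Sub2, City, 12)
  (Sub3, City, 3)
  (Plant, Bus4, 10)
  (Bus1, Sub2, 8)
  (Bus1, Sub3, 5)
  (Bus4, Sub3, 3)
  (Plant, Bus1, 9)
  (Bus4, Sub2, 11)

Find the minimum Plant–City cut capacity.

Augment Plant→Bus4→Sub3→City: bottleneck 3, flow now 3.
Augment Plant→Bus4→Sub2→City: bottleneck 7, flow now 10.
Augment Plant→Bus1→Sub2→City: bottleneck 5, flow now 15.
No augmenting path remains; maximum flow = 15.
By max-flow min-cut, the minimum cut capacity equals the max flow.
In the residual graph, reachable from Plant: {Plant, Bus4, Bus1, Sub3, Sub2}.
Min-cut edges: Sub3→City (3), Sub2→City (12); capacity 3 + 12 = 15.

15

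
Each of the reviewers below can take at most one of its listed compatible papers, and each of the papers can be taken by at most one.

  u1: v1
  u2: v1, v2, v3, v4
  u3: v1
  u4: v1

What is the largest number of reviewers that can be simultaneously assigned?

2

Unit-capacity flow: source→left, listed edges, right→sink; max matching = max flow.
Augmenting path u1→v1 (+1); matched 1.
Augmenting path u2→v2 (+1); matched 2.
No augmenting path remains; maximum matching = 2.
König certificate: {u2, v1} is a vertex cover of size 2 (every listed pair touches it), so no matching can be larger.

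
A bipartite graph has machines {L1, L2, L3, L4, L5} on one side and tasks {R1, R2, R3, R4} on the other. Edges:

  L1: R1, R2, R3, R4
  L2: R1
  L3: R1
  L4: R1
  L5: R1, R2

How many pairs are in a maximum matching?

3

Unit-capacity flow: source→left, listed edges, right→sink; max matching = max flow.
Augmenting path L1→R1 (+1); matched 1.
Augmenting path L5→R2 (+1); matched 2.
Augmenting path L2→R1→L1→R3 (+1); matched 3.
No augmenting path remains; maximum matching = 3.
König certificate: {L1, L5, R1} is a vertex cover of size 3 (every listed pair touches it), so no matching can be larger.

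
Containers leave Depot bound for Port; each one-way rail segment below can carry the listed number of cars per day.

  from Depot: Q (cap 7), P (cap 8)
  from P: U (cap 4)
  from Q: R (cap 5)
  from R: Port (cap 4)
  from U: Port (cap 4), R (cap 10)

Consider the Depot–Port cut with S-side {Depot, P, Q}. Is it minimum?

Given cut capacity: 4 + 5 = 9.
Augment Depot→P→U→Port: bottleneck 4, flow now 4.
Augment Depot→Q→R→Port: bottleneck 4, flow now 8.
No augmenting path remains; maximum flow = 8.
In the residual graph, reachable from Depot: {Depot, P, Q, R}.
Min-cut edges: P→U (4), R→Port (4); capacity 4 + 4 = 8.
Cut capacity 9 exceeds the max flow 8, so it is not minimum.

No — its capacity is 9, but the minimum cut has capacity 8.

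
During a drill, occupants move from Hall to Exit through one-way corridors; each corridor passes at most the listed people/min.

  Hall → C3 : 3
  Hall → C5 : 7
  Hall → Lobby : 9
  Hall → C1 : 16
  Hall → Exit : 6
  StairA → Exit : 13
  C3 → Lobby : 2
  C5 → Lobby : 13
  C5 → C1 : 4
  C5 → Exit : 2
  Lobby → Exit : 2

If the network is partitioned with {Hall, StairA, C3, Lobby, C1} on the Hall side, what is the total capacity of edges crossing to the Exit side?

28

Edges leaving {Hall, StairA, C3, Lobby, C1}: Hall→C5 (7), Hall→Exit (6), StairA→Exit (13), Lobby→Exit (2).
Cut capacity = 7 + 6 + 13 + 2 = 28.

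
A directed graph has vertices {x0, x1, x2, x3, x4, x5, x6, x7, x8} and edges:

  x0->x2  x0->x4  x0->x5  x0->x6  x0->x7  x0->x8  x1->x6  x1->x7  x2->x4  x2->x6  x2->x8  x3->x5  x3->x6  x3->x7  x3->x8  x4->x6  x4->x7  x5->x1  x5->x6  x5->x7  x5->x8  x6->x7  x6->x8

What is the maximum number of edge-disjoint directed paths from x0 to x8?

Assign every edge capacity 1; by Menger, the answer equals the max flow.
Path x0→x8 (+1); total 1.
Path x0→x2→x8 (+1); total 2.
Path x0→x5→x8 (+1); total 3.
Path x0→x6→x8 (+1); total 4.
No residual x0→x8 path; max flow = 4.
Certifying cut of size 4: {x0→x2, x0→x5, x0→x8, x6→x8}.

4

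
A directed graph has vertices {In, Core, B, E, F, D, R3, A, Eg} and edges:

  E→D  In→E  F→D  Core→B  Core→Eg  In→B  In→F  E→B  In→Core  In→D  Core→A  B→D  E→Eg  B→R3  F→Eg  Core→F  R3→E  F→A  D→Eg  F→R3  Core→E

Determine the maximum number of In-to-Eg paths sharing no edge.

4

Assign every edge capacity 1; by Menger, the answer equals the max flow.
Path In→Core→Eg (+1); total 1.
Path In→E→Eg (+1); total 2.
Path In→F→Eg (+1); total 3.
Path In→D→Eg (+1); total 4.
No residual In→Eg path; max flow = 4.
Certifying cut of size 4: {D→Eg, E→Eg, In→Core, In→F}.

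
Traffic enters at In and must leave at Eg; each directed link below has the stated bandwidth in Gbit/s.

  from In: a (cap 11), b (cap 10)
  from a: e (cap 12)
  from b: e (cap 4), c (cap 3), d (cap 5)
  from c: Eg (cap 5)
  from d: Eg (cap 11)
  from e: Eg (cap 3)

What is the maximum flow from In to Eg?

Augment In→a→e→Eg: bottleneck 3, flow now 3.
Augment In→b→c→Eg: bottleneck 3, flow now 6.
Augment In→b→d→Eg: bottleneck 5, flow now 11.
No augmenting path remains; maximum flow = 11.
In the residual graph, reachable from In: {In, a, b, e}.
Min-cut edges: b→c (3), b→d (5), e→Eg (3); capacity 3 + 5 + 3 = 11.
This cut is saturated, so no flow can exceed 11.

11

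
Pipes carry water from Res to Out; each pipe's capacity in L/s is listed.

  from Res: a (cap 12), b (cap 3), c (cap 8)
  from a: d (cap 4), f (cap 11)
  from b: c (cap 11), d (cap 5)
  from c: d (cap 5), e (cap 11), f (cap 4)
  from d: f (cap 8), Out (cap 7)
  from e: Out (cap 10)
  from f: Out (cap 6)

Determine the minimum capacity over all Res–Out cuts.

Augment Res→a→d→Out: bottleneck 4, flow now 4.
Augment Res→a→f→Out: bottleneck 6, flow now 10.
Augment Res→b→d→Out: bottleneck 3, flow now 13.
Augment Res→c→e→Out: bottleneck 8, flow now 21.
No augmenting path remains; maximum flow = 21.
By max-flow min-cut, the minimum cut capacity equals the max flow.
In the residual graph, reachable from Res: {Res, a, f}.
Min-cut edges: Res→b (3), Res→c (8), a→d (4), f→Out (6); capacity 3 + 8 + 4 + 6 = 21.

21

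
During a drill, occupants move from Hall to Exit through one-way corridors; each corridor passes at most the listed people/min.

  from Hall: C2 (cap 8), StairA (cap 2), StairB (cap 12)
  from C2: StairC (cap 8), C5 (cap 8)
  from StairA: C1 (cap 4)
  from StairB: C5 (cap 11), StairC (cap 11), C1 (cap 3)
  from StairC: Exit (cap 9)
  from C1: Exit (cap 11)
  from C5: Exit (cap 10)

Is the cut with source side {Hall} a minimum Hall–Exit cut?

Yes — it is a minimum cut (capacity 22).

Given cut capacity: 8 + 2 + 12 = 22.
Augment Hall→C2→StairC→Exit: bottleneck 8, flow now 8.
Augment Hall→StairA→C1→Exit: bottleneck 2, flow now 10.
Augment Hall→StairB→StairC→Exit: bottleneck 1, flow now 11.
Augment Hall→StairB→C1→Exit: bottleneck 3, flow now 14.
Augment Hall→StairB→C5→Exit: bottleneck 8, flow now 22.
No augmenting path remains; maximum flow = 22.
Cut capacity 22 equals the max flow, so it is a minimum cut.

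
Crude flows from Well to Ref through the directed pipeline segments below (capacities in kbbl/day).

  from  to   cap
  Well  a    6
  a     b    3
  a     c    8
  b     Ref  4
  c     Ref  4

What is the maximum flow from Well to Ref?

6

Augment Well→a→b→Ref: bottleneck 3, flow now 3.
Augment Well→a→c→Ref: bottleneck 3, flow now 6.
No augmenting path remains; maximum flow = 6.
In the residual graph, reachable from Well: {Well}.
Min-cut edges: Well→a (6); capacity 6 = 6.
This cut is saturated, so no flow can exceed 6.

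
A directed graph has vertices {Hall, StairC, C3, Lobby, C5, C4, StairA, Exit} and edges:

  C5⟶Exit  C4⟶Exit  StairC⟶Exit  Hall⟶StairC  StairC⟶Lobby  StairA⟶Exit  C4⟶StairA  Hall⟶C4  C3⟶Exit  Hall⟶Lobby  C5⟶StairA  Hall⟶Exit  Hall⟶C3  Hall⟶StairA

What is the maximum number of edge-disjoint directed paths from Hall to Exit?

5

Assign every edge capacity 1; by Menger, the answer equals the max flow.
Path Hall→Exit (+1); total 1.
Path Hall→StairC→Exit (+1); total 2.
Path Hall→C3→Exit (+1); total 3.
Path Hall→C4→Exit (+1); total 4.
Path Hall→StairA→Exit (+1); total 5.
No residual Hall→Exit path; max flow = 5.
Certifying cut of size 5: {Hall→C3, Hall→C4, Hall→Exit, Hall→StairA, Hall→StairC}.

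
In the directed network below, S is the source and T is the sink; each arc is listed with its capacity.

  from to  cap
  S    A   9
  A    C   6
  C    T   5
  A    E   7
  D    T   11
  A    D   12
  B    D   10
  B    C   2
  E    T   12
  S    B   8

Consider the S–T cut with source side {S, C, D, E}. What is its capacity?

Edges leaving {S, C, D, E}: S→A (9), S→B (8), C→T (5), D→T (11), E→T (12).
Cut capacity = 9 + 8 + 5 + 11 + 12 = 45.

45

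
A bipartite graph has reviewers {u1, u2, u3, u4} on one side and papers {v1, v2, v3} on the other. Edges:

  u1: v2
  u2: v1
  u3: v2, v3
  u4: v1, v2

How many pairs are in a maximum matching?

Unit-capacity flow: source→left, listed edges, right→sink; max matching = max flow.
Augmenting path u1→v2 (+1); matched 1.
Augmenting path u2→v1 (+1); matched 2.
Augmenting path u3→v3 (+1); matched 3.
No augmenting path remains; maximum matching = 3.
König certificate: {u3, v1, v2} is a vertex cover of size 3 (every listed pair touches it), so no matching can be larger.

3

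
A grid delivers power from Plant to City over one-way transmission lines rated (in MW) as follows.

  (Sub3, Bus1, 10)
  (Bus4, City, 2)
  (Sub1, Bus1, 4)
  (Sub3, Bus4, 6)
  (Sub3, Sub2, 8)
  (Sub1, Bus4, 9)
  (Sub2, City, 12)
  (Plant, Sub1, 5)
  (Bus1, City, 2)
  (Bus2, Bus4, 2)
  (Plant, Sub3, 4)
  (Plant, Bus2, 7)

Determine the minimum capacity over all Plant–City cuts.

Augment Plant→Sub3→Sub2→City: bottleneck 4, flow now 4.
Augment Plant→Sub1→Bus4→City: bottleneck 2, flow now 6.
Augment Plant→Sub1→Bus1→City: bottleneck 2, flow now 8.
No augmenting path remains; maximum flow = 8.
By max-flow min-cut, the minimum cut capacity equals the max flow.
In the residual graph, reachable from Plant: {Plant, Sub1, Bus2, Bus4, Bus1}.
Min-cut edges: Plant→Sub3 (4), Bus4→City (2), Bus1→City (2); capacity 4 + 2 + 2 = 8.

8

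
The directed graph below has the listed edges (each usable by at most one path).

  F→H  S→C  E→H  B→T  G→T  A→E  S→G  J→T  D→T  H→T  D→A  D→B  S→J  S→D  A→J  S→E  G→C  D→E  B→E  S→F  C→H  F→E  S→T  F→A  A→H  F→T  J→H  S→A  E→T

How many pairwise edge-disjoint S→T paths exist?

7

Assign every edge capacity 1; by Menger, the answer equals the max flow.
Path S→T (+1); total 1.
Path S→D→T (+1); total 2.
Path S→E→T (+1); total 3.
Path S→F→T (+1); total 4.
Path S→G→T (+1); total 5.
Path S→J→T (+1); total 6.
Path S→A→H→T (+1); total 7.
No residual S→T path; max flow = 7.
Certifying cut of size 7: {E→T, H→T, J→T, S→D, S→F, S→G, S→T}.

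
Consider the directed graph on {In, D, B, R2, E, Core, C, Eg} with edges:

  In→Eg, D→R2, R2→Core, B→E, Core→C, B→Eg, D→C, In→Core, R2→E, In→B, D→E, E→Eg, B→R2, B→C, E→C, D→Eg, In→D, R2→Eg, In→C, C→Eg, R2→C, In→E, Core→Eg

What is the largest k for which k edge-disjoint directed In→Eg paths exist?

6

Assign every edge capacity 1; by Menger, the answer equals the max flow.
Path In→Eg (+1); total 1.
Path In→D→Eg (+1); total 2.
Path In→B→Eg (+1); total 3.
Path In→E→Eg (+1); total 4.
Path In→Core→Eg (+1); total 5.
Path In→C→Eg (+1); total 6.
No residual In→Eg path; max flow = 6.
Certifying cut of size 6: {In→B, In→C, In→Core, In→D, In→E, In→Eg}.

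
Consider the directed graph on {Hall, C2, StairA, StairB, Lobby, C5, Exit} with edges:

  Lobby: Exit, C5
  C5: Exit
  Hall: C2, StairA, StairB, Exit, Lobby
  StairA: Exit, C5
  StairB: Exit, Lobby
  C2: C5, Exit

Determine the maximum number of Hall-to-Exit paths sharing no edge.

5

Assign every edge capacity 1; by Menger, the answer equals the max flow.
Path Hall→Exit (+1); total 1.
Path Hall→C2→Exit (+1); total 2.
Path Hall→StairA→Exit (+1); total 3.
Path Hall→StairB→Exit (+1); total 4.
Path Hall→Lobby→Exit (+1); total 5.
No residual Hall→Exit path; max flow = 5.
Certifying cut of size 5: {Hall→C2, Hall→Exit, Hall→Lobby, Hall→StairA, Hall→StairB}.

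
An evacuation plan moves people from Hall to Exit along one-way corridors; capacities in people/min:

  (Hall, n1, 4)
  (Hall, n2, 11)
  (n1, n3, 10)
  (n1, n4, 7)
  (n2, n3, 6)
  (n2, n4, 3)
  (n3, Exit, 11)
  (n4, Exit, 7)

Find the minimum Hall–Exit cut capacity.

Augment Hall→n1→n3→Exit: bottleneck 4, flow now 4.
Augment Hall→n2→n3→Exit: bottleneck 6, flow now 10.
Augment Hall→n2→n4→Exit: bottleneck 3, flow now 13.
No augmenting path remains; maximum flow = 13.
By max-flow min-cut, the minimum cut capacity equals the max flow.
In the residual graph, reachable from Hall: {Hall, n2}.
Min-cut edges: Hall→n1 (4), n2→n3 (6), n2→n4 (3); capacity 4 + 6 + 3 = 13.

13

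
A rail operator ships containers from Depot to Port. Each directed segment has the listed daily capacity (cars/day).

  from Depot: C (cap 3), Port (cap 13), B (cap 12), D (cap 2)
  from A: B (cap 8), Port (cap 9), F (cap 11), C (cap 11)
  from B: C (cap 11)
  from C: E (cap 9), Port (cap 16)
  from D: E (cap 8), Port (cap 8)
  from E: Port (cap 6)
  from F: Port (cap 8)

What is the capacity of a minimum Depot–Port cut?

Augment Depot→Port: bottleneck 13, flow now 13.
Augment Depot→C→Port: bottleneck 3, flow now 16.
Augment Depot→D→Port: bottleneck 2, flow now 18.
Augment Depot→B→C→Port: bottleneck 11, flow now 29.
No augmenting path remains; maximum flow = 29.
By max-flow min-cut, the minimum cut capacity equals the max flow.
In the residual graph, reachable from Depot: {Depot, B}.
Min-cut edges: Depot→C (3), Depot→D (2), Depot→Port (13), B→C (11); capacity 3 + 2 + 13 + 11 = 29.

29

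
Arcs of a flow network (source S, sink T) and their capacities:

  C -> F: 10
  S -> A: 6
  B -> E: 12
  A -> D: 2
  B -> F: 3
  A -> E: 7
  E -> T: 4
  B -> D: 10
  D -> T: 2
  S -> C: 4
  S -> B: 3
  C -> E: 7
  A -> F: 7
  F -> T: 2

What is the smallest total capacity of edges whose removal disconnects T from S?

8

Augment S→A→D→T: bottleneck 2, flow now 2.
Augment S→A→E→T: bottleneck 4, flow now 6.
Augment S→B→F→T: bottleneck 2, flow now 8.
No augmenting path remains; maximum flow = 8.
By max-flow min-cut, the minimum cut capacity equals the max flow.
In the residual graph, reachable from S: {S, A, B, C, D, E, F}.
Min-cut edges: D→T (2), E→T (4), F→T (2); capacity 2 + 4 + 2 = 8.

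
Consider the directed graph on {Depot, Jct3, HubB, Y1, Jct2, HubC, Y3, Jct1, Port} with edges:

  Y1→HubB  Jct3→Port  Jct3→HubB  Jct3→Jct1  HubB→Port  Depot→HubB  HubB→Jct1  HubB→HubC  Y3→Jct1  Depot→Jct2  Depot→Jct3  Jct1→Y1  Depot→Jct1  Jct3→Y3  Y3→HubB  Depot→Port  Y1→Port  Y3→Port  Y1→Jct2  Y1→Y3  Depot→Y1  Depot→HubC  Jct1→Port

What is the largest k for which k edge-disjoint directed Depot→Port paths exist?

Assign every edge capacity 1; by Menger, the answer equals the max flow.
Path Depot→Port (+1); total 1.
Path Depot→Jct3→Port (+1); total 2.
Path Depot→HubB→Port (+1); total 3.
Path Depot→Y1→Port (+1); total 4.
Path Depot→Jct1→Port (+1); total 5.
No residual Depot→Port path; max flow = 5.
Certifying cut of size 5: {Depot→HubB, Depot→Jct1, Depot→Jct3, Depot→Port, Depot→Y1}.

5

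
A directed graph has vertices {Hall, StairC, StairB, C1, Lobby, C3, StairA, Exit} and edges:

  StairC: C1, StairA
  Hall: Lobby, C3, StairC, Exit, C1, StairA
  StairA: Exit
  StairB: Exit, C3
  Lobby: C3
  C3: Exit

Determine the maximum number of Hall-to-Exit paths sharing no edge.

3

Assign every edge capacity 1; by Menger, the answer equals the max flow.
Path Hall→Exit (+1); total 1.
Path Hall→C3→Exit (+1); total 2.
Path Hall→StairA→Exit (+1); total 3.
No residual Hall→Exit path; max flow = 3.
Certifying cut of size 3: {C3→Exit, Hall→Exit, StairA→Exit}.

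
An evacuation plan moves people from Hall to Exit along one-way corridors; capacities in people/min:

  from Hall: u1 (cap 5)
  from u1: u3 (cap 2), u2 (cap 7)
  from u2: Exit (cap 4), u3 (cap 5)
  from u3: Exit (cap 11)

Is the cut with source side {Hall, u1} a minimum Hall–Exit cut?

No — its capacity is 9, but the minimum cut has capacity 5.

Given cut capacity: 7 + 2 = 9.
Augment Hall→u1→u2→Exit: bottleneck 4, flow now 4.
Augment Hall→u1→u3→Exit: bottleneck 1, flow now 5.
No augmenting path remains; maximum flow = 5.
In the residual graph, reachable from Hall: {Hall}.
Min-cut edges: Hall→u1 (5); capacity 5 = 5.
Cut capacity 9 exceeds the max flow 5, so it is not minimum.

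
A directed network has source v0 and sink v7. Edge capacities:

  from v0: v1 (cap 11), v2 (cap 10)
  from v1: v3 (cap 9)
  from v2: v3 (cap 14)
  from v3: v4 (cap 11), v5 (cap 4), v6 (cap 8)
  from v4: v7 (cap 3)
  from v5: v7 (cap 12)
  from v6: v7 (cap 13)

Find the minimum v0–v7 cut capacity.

Augment v0→v1→v3→v4→v7: bottleneck 3, flow now 3.
Augment v0→v1→v3→v5→v7: bottleneck 4, flow now 7.
Augment v0→v1→v3→v6→v7: bottleneck 2, flow now 9.
Augment v0→v2→v3→v6→v7: bottleneck 6, flow now 15.
No augmenting path remains; maximum flow = 15.
By max-flow min-cut, the minimum cut capacity equals the max flow.
In the residual graph, reachable from v0: {v0, v1, v2, v3, v4}.
Min-cut edges: v3→v5 (4), v3→v6 (8), v4→v7 (3); capacity 4 + 8 + 3 = 15.

15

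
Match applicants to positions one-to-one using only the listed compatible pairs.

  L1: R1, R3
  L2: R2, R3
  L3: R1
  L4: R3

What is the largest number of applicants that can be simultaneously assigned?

Unit-capacity flow: source→left, listed edges, right→sink; max matching = max flow.
Augmenting path L1→R1 (+1); matched 1.
Augmenting path L2→R2 (+1); matched 2.
Augmenting path L4→R3 (+1); matched 3.
No augmenting path remains; maximum matching = 3.
König certificate: {L2, R1, R3} is a vertex cover of size 3 (every listed pair touches it), so no matching can be larger.

3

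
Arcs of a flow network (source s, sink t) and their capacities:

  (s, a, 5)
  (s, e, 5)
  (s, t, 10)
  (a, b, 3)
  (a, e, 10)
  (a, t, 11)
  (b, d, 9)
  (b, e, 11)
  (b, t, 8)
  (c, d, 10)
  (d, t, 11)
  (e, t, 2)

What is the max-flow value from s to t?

17

Augment s→t: bottleneck 10, flow now 10.
Augment s→a→t: bottleneck 5, flow now 15.
Augment s→e→t: bottleneck 2, flow now 17.
No augmenting path remains; maximum flow = 17.
In the residual graph, reachable from s: {s, e}.
Min-cut edges: s→a (5), s→t (10), e→t (2); capacity 5 + 10 + 2 = 17.
This cut is saturated, so no flow can exceed 17.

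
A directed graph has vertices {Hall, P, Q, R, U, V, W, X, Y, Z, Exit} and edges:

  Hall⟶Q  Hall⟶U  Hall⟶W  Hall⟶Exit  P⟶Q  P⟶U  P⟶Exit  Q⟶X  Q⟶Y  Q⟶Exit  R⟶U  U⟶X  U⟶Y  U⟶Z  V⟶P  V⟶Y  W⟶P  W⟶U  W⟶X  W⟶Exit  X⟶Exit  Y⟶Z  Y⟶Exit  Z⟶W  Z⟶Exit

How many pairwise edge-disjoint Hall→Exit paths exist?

4

Assign every edge capacity 1; by Menger, the answer equals the max flow.
Path Hall→Exit (+1); total 1.
Path Hall→Q→Exit (+1); total 2.
Path Hall→W→Exit (+1); total 3.
Path Hall→U→X→Exit (+1); total 4.
No residual Hall→Exit path; max flow = 4.
Certifying cut of size 4: {Hall→Exit, Hall→Q, Hall→U, Hall→W}.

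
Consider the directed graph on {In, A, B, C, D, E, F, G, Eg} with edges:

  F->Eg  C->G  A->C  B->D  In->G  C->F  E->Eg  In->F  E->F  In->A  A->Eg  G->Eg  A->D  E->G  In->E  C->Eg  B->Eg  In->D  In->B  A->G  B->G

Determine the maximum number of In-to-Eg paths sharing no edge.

5

Assign every edge capacity 1; by Menger, the answer equals the max flow.
Path In→A→Eg (+1); total 1.
Path In→B→Eg (+1); total 2.
Path In→E→Eg (+1); total 3.
Path In→F→Eg (+1); total 4.
Path In→G→Eg (+1); total 5.
No residual In→Eg path; max flow = 5.
Certifying cut of size 5: {In→A, In→B, In→E, In→F, In→G}.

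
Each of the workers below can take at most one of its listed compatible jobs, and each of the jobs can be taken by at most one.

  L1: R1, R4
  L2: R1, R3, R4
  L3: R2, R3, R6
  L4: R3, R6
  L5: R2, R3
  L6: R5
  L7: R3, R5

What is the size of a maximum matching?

6

Unit-capacity flow: source→left, listed edges, right→sink; max matching = max flow.
Augmenting path L1→R1 (+1); matched 1.
Augmenting path L2→R3 (+1); matched 2.
Augmenting path L3→R2 (+1); matched 3.
Augmenting path L4→R6 (+1); matched 4.
Augmenting path L6→R5 (+1); matched 5.
Augmenting path L5→R3→L2→R4 (+1); matched 6.
No augmenting path remains; maximum matching = 6.
König certificate: {L1, L2, R2, R3, R5, R6} is a vertex cover of size 6 (every listed pair touches it), so no matching can be larger.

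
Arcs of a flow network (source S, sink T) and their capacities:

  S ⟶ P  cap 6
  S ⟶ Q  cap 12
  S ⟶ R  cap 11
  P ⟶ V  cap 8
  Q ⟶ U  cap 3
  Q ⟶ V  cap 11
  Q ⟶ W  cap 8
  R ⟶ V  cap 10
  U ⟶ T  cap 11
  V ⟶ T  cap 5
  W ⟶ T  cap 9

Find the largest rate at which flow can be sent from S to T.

16

Augment S→P→V→T: bottleneck 5, flow now 5.
Augment S→Q→U→T: bottleneck 3, flow now 8.
Augment S→Q→W→T: bottleneck 8, flow now 16.
No augmenting path remains; maximum flow = 16.
In the residual graph, reachable from S: {S, P, Q, R, V}.
Min-cut edges: Q→U (3), Q→W (8), V→T (5); capacity 3 + 8 + 5 = 16.
This cut is saturated, so no flow can exceed 16.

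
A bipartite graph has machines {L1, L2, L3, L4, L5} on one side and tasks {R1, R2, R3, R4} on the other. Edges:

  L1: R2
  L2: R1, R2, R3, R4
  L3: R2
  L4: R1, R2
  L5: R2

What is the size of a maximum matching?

3

Unit-capacity flow: source→left, listed edges, right→sink; max matching = max flow.
Augmenting path L1→R2 (+1); matched 1.
Augmenting path L2→R1 (+1); matched 2.
Augmenting path L4→R1→L2→R3 (+1); matched 3.
No augmenting path remains; maximum matching = 3.
König certificate: {L2, L4, R2} is a vertex cover of size 3 (every listed pair touches it), so no matching can be larger.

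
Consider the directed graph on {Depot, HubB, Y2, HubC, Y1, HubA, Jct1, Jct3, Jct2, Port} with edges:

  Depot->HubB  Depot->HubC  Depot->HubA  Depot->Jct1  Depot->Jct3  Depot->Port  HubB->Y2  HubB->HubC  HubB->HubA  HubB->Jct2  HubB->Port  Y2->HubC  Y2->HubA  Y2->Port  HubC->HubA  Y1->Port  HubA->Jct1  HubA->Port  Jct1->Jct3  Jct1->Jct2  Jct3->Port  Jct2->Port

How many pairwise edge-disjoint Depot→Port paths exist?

5

Assign every edge capacity 1; by Menger, the answer equals the max flow.
Path Depot→Port (+1); total 1.
Path Depot→HubB→Port (+1); total 2.
Path Depot→HubA→Port (+1); total 3.
Path Depot→Jct3→Port (+1); total 4.
Path Depot→Jct1→Jct2→Port (+1); total 5.
No residual Depot→Port path; max flow = 5.
Certifying cut of size 5: {Depot→HubB, Depot→Port, HubA→Port, Jct1→Jct2, Jct3→Port}.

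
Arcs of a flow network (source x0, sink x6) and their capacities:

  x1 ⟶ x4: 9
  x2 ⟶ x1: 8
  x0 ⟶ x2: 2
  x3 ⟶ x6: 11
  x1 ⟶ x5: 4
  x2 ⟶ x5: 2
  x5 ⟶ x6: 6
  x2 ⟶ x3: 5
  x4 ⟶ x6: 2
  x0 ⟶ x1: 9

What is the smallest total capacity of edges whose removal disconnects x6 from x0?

Augment x0→x1→x4→x6: bottleneck 2, flow now 2.
Augment x0→x1→x5→x6: bottleneck 4, flow now 6.
Augment x0→x2→x3→x6: bottleneck 2, flow now 8.
No augmenting path remains; maximum flow = 8.
By max-flow min-cut, the minimum cut capacity equals the max flow.
In the residual graph, reachable from x0: {x0, x1, x4}.
Min-cut edges: x0→x2 (2), x1→x5 (4), x4→x6 (2); capacity 2 + 4 + 2 = 8.

8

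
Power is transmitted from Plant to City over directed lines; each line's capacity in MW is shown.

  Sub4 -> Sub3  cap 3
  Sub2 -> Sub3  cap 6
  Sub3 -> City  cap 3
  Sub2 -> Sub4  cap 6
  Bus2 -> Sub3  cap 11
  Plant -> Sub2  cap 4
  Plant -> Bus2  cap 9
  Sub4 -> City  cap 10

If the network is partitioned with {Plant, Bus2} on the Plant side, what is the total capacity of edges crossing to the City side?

Edges leaving {Plant, Bus2}: Plant→Sub2 (4), Bus2→Sub3 (11).
Cut capacity = 4 + 11 = 15.

15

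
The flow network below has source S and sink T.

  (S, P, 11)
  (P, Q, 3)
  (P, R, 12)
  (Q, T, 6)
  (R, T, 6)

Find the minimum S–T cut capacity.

Augment S→P→Q→T: bottleneck 3, flow now 3.
Augment S→P→R→T: bottleneck 6, flow now 9.
No augmenting path remains; maximum flow = 9.
By max-flow min-cut, the minimum cut capacity equals the max flow.
In the residual graph, reachable from S: {S, P, R}.
Min-cut edges: P→Q (3), R→T (6); capacity 3 + 6 = 9.

9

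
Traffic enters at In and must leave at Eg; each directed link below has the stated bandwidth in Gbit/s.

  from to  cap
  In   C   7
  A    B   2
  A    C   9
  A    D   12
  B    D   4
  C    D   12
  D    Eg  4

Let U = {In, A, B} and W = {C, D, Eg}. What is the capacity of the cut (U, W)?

32

Edges leaving {In, A, B}: In→C (7), A→C (9), A→D (12), B→D (4).
Cut capacity = 7 + 9 + 12 + 4 = 32.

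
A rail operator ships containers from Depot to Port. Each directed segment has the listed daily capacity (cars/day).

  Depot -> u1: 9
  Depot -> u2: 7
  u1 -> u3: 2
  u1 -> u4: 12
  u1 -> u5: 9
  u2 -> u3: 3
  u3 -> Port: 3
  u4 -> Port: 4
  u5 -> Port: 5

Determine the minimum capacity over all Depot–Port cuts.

Augment Depot→u1→u3→Port: bottleneck 2, flow now 2.
Augment Depot→u1→u4→Port: bottleneck 4, flow now 6.
Augment Depot→u1→u5→Port: bottleneck 3, flow now 9.
Augment Depot→u2→u3→Port: bottleneck 1, flow now 10.
Augment Depot→u2→u3→u1→u5→Port: bottleneck 2, flow now 12. (uses reverse residual edge)
No augmenting path remains; maximum flow = 12.
By max-flow min-cut, the minimum cut capacity equals the max flow.
In the residual graph, reachable from Depot: {Depot, u2}.
Min-cut edges: Depot→u1 (9), u2→u3 (3); capacity 9 + 3 = 12.

12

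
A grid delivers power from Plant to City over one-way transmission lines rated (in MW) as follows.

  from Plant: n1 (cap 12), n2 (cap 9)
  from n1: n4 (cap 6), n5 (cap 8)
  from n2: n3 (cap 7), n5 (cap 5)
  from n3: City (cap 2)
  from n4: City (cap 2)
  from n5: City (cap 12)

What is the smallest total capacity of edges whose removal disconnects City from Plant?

16

Augment Plant→n1→n4→City: bottleneck 2, flow now 2.
Augment Plant→n1→n5→City: bottleneck 8, flow now 10.
Augment Plant→n2→n3→City: bottleneck 2, flow now 12.
Augment Plant→n2→n5→City: bottleneck 4, flow now 16.
No augmenting path remains; maximum flow = 16.
By max-flow min-cut, the minimum cut capacity equals the max flow.
In the residual graph, reachable from Plant: {Plant, n1, n2, n3, n4, n5}.
Min-cut edges: n3→City (2), n4→City (2), n5→City (12); capacity 2 + 2 + 12 = 16.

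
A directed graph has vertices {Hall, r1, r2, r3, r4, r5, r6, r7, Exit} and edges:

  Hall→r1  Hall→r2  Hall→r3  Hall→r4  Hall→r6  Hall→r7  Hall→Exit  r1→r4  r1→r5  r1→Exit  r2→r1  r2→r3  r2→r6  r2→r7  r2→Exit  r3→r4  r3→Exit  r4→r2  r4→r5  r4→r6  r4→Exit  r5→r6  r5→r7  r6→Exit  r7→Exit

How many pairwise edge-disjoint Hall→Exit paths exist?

Assign every edge capacity 1; by Menger, the answer equals the max flow.
Path Hall→Exit (+1); total 1.
Path Hall→r1→Exit (+1); total 2.
Path Hall→r2→Exit (+1); total 3.
Path Hall→r3→Exit (+1); total 4.
Path Hall→r4→Exit (+1); total 5.
Path Hall→r6→Exit (+1); total 6.
Path Hall→r7→Exit (+1); total 7.
No residual Hall→Exit path; max flow = 7.
Certifying cut of size 7: {Hall→Exit, Hall→r1, Hall→r2, Hall→r3, Hall→r4, Hall→r6, Hall→r7}.

7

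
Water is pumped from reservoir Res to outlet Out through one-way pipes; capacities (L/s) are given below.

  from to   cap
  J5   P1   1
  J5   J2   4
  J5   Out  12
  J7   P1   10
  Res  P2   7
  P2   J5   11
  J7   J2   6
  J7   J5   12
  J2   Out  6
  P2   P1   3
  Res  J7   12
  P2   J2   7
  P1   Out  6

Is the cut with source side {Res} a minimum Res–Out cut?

Given cut capacity: 7 + 12 = 19.
Augment Res→P2→P1→Out: bottleneck 3, flow now 3.
Augment Res→P2→J2→Out: bottleneck 4, flow now 7.
Augment Res→J7→P1→Out: bottleneck 3, flow now 10.
Augment Res→J7→J2→Out: bottleneck 2, flow now 12.
Augment Res→J7→J5→Out: bottleneck 7, flow now 19.
No augmenting path remains; maximum flow = 19.
Cut capacity 19 equals the max flow, so it is a minimum cut.

Yes — it is a minimum cut (capacity 19).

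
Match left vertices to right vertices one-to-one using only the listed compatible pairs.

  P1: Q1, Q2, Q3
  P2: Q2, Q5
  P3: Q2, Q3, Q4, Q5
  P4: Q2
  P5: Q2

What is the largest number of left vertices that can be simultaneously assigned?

Unit-capacity flow: source→left, listed edges, right→sink; max matching = max flow.
Augmenting path P1→Q1 (+1); matched 1.
Augmenting path P2→Q2 (+1); matched 2.
Augmenting path P3→Q3 (+1); matched 3.
Augmenting path P4→Q2→P2→Q5 (+1); matched 4.
No augmenting path remains; maximum matching = 4.
König certificate: {P1, P2, P3, Q2} is a vertex cover of size 4 (every listed pair touches it), so no matching can be larger.

4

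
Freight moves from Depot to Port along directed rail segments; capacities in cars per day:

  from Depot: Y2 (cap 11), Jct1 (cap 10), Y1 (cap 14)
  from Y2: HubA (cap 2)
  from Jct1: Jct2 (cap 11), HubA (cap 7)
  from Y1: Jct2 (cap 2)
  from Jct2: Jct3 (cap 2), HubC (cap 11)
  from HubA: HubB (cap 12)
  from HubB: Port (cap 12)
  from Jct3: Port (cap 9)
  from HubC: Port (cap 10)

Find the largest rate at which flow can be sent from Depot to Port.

14

Augment Depot→Y2→HubA→HubB→Port: bottleneck 2, flow now 2.
Augment Depot→Jct1→Jct2→Jct3→Port: bottleneck 2, flow now 4.
Augment Depot→Jct1→Jct2→HubC→Port: bottleneck 8, flow now 12.
Augment Depot→Y1→Jct2→HubC→Port: bottleneck 2, flow now 14.
No augmenting path remains; maximum flow = 14.
In the residual graph, reachable from Depot: {Depot, Y2, Y1}.
Min-cut edges: Depot→Jct1 (10), Y2→HubA (2), Y1→Jct2 (2); capacity 10 + 2 + 2 = 14.
This cut is saturated, so no flow can exceed 14.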